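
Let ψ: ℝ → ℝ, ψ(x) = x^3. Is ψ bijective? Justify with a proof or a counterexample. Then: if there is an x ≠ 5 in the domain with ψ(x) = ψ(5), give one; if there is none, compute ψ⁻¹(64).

4

On ℝ, x ↦ x^3 is strictly increasing (injective) and for any y ∈ ℝ the 3rd root y^{1/3} lies in ℝ (surjective). So ψ is bijective.
Since x ↦ x^3 is strictly increasing on ℝ, it is injective there, so no x ≠ 5 in the domain has ψ(x) = ψ(5). We therefore compute ψ⁻¹(64) = 64^{1/3} = 4 (indeed 4^3 = 64).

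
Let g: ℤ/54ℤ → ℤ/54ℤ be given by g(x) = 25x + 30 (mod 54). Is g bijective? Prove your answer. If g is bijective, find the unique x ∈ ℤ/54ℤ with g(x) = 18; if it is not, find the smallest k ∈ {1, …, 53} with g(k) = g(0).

6

If g(x_1) = g(x_2), then 25x_1 ≡ 25x_2 (mod 54). Because gcd(25, 54) = 1, we may cancel 25 to get x_1 ≡ x_2 (mod 54).
We now compute 25⁻¹ mod 54 explicitly. Euclid's algorithm: 54 = 2·25 + 4, 25 = 6·4 + 1; back-substituting gives 1 = 13·25 − 6·54, so 25⁻¹ ≡ 13 (mod 54).
Then y ↦ 13(y − 30) is a two-sided inverse to g, so every y ∈ ℤ/54ℤ has a preimage.
So g is bijective.
Since g is bijective, we find g⁻¹(18): we need 25x ≡ 18 − 30 ≡ 42 (mod 54). Using 25⁻¹ = 13: x ≡ 13·42 = 546 = 10·54 + 6, so x = 6.
Check: g(6) = 25·6 + 30 = 180 = 3·54 + 18 ≡ 18 (mod 54).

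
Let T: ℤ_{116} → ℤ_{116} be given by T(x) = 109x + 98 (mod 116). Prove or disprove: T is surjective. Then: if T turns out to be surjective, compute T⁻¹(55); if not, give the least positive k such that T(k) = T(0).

By definition, T is surjective if every y in the codomain equals T(x) for some x in the domain.
Since gcd(109, 116) = 1, 109 is invertible modulo 116. Euclid's algorithm: 116 = 1·109 + 7, 109 = 15·7 + 4, 7 = 1·4 + 3, 4 = 1·3 + 1; back-substituting gives 1 = 33·109 − 31·116, so 109⁻¹ ≡ 33 (mod 116).
Then y ↦ 33(y − 98) is a two-sided inverse to T, so every y ∈ ℤ_{116} has a preimage.
Thus T is surjective.
Since T is surjective, we compute T⁻¹(55): solve 109x + 98 ≡ 55 (mod 116), i.e. 109x ≡ 73 (mod 116).
Multiplying by 109⁻¹ = 33 gives x ≡ 33·73 = 2409 = 20·116 + 89 ≡ 89 (mod 116).
Check: T(89) = 109·89 + 98 = 9799 = 84·116 + 55 ≡ 55 (mod 116).

89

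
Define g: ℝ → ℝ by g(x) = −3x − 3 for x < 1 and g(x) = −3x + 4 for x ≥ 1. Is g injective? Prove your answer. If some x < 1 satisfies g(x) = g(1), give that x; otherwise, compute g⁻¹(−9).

-4/3

Both pieces are strictly decreasing (slopes −3 and −3), so each is injective on its own interval.
The left piece maps (−∞, 1) onto (−6, ∞); the right piece maps [1, ∞) onto (−∞, 1].
These images overlap. In particular g(1) = 1 (right piece), and solving −3x − 3 = 1 on the left piece gives x = −4/3 < 1.
So g(−4/3) = g(1) with −4/3 ≠ 1, and g is not injective. This x = −4/3 is the requested value below 1.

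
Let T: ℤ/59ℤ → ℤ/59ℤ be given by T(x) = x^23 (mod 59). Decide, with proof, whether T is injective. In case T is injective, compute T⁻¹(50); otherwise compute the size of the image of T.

Since 59 is prime, the nonzero elements of ℤ/59ℤ form a cyclic group of order 58.
As gcd(23, 58) = 1, raising to the 23rd power is a bijection on this group: if u^23 ≡ v^23 then (uv^{−1})^23 = 1, and the only element of order dividing gcd(23, 58) = 1 is 1, so u = v.
With T(0) = 0 this makes T injective on all of ℤ/59ℤ, hence bijective (finite equal-size domain and codomain). In particular T is injective.
Since T is injective, we find the preimage of 50. The inverse of x ↦ x^23 on (ℤ/59ℤ)^× is x ↦ x^53, because 23·53 = 1219 = 21·58 + 1 ≡ 1 (mod 58) and x^{58} = 1 for x ≠ 0 (Fermat). So T⁻¹(50) = 50^53 mod 59.
Repeated squaring mod 59: 50^1 ≡ 50, 50^2 ≡ 50² = 2500 ≡ 22, 50^4 ≡ 22² = 484 ≡ 12, 50^8 ≡ 12² = 144 ≡ 26, 50^16 ≡ 26² = 676 ≡ 27, 50^32 ≡ 27² = 729 ≡ 21. Since 53 = 32 + 16 + 4 + 1, 50^53 ≡ 21·27·12·50: 21·27 = 567 ≡ 36, then 36·12 = 432 ≡ 19, then 19·50 = 950 ≡ 6. So 50^53 ≡ 6 (mod 59).
Hence T⁻¹(50) = 6.

6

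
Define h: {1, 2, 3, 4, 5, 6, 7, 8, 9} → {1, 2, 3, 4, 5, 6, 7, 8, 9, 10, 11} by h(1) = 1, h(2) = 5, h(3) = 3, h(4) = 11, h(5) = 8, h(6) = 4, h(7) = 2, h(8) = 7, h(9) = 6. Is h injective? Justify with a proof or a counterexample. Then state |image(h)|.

9

The values h(1), …, h(9) are 1, 5, 3, 11, 8, 4, 2, 7, 6 — all distinct.
So h(x_1) = h(x_2) only when x_1 = x_2, and h is injective.
The image of h is {1, 2, 3, 4, 5, 6, 7, 8, 11}, which has 9 elements.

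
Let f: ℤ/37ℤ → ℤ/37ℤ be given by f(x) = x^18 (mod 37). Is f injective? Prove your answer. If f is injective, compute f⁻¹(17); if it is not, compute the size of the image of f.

f(1) = 1^18 = 1.
f(3): Repeated squaring mod 37: 3^1 ≡ 3, 3^2 ≡ 3² = 9, 3^4 ≡ 9² = 81 ≡ 7, 3^8 ≡ 7² = 49 ≡ 12, 3^16 ≡ 12² = 144 ≡ 33. Since 18 = 16 + 2, 3^18 ≡ 33·9: 33·9 = 297 ≡ 1. So 3^18 ≡ 1 (mod 37).
So f(1) = f(3) = 1 while 1 ≠ 3, therefore f is not injective.
Since f is not injective, we determine |image(f)|. Computing x^18 mod 37 for each x (by repeated squaring, reducing mod 37 at every step), the values f(0), f(1), …, f(36) are: 0, 1, 36, 1, 1, 36, 36, 1, 36, 1, 1, 1, 1, 36, 36, 36, 1, 36, 36, 36, 36, 1, 36, 36, 36, 1, 1, 1, 1, 36, 1, 36, 36, 1, 1, 36, 1.
The distinct values are {0, 1, 36}; there are 3 of them.

3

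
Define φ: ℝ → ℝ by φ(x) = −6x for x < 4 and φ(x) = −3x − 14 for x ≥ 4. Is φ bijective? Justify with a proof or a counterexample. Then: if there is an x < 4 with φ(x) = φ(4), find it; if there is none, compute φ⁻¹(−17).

17/6

Both pieces are strictly decreasing (slopes −6 and −3), so each is injective on its own interval.
The left piece maps (−∞, 4) onto (−24, ∞); the right piece maps [4, ∞) onto (−∞, −26].
The images leave a gap (−24 has no preimage), so φ is not surjective, hence not bijective.
Because the two images are disjoint, no x < 4 has φ(x) = φ(4), so we compute φ⁻¹(−17): −17 lies in (−24, ∞), so solve −6x = −17: x = (−17 − 0)/(−6) = 17/6.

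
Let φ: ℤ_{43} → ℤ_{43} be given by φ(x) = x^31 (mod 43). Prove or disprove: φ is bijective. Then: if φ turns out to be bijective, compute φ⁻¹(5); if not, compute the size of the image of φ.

Since 43 is prime, the nonzero elements of ℤ_{43} form a cyclic group of order 42.
As gcd(31, 42) = 1, raising to the 31st power is a bijection on this group: if a^31 ≡ b^31 then (ab^{−1})^31 = 1, and the only element of order dividing gcd(31, 42) = 1 is 1, so a = b.
With φ(0) = 0 this makes φ injective on all of ℤ_{43}, hence bijective (finite equal-size domain and codomain). In particular φ is bijective.
Since φ is bijective, we find the preimage of 5. The inverse of x ↦ x^31 on (ℤ_{43})^× is x ↦ x^19, because 31·19 = 589 = 14·42 + 1 ≡ 1 (mod 42) and x^{42} = 1 for x ≠ 0 (Fermat). So φ⁻¹(5) = 5^19 mod 43.
Repeated squaring mod 43: 5^1 ≡ 5, 5^2 ≡ 5² = 25, 5^4 ≡ 25² = 625 ≡ 23, 5^8 ≡ 23² = 529 ≡ 13, 5^16 ≡ 13² = 169 ≡ 40. Since 19 = 16 + 2 + 1, 5^19 ≡ 40·25·5: 40·25 = 1000 ≡ 11, then 11·5 = 55 ≡ 12. So 5^19 ≡ 12 (mod 43).
Hence φ⁻¹(5) = 12.

12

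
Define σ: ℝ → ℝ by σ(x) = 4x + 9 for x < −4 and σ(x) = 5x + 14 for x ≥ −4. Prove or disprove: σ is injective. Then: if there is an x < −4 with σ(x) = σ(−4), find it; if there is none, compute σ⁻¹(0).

-14/5

Both pieces are strictly increasing (slopes 4 and 5), so each is injective on its own interval.
The left piece maps (−∞, −4) onto (−∞, −7); the right piece maps [−4, ∞) onto [−6, ∞).
These images are disjoint, so no value is attained by both pieces. Thus σ is injective.
Because the two images are disjoint, no x < −4 has σ(x) = σ(−4), so we compute σ⁻¹(0): 0 lies in [−6, ∞), so solve 5x + 14 = 0: x = (0 − 14)/5 = −14/5.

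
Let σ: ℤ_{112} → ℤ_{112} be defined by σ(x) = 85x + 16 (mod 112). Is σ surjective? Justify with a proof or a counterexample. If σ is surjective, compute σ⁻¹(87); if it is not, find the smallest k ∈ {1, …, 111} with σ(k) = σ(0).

Recall: σ is surjective if every y in the codomain equals σ(x) for some x in the domain.
Since gcd(85, 112) = 1, 85 is invertible modulo 112. Euclid's algorithm: 112 = 1·85 + 27, 85 = 3·27 + 4, 27 = 6·4 + 3, 4 = 1·3 + 1; back-substituting gives 1 = 29·85 − 22·112, so 85⁻¹ ≡ 29 (mod 112).
Then y ↦ 29(y − 16) is a two-sided inverse to σ, so every y ∈ ℤ_{112} has a preimage.
Therefore σ is surjective.
Since σ is surjective, we compute σ⁻¹(87): solve 85x + 16 ≡ 87 (mod 112), i.e. 85x ≡ 71 (mod 112).
Multiplying by 85⁻¹ = 29 gives x ≡ 29·71 = 2059 = 18·112 + 43 ≡ 43 (mod 112).
Check: σ(43) = 85·43 + 16 = 3671 = 32·112 + 87 ≡ 87 (mod 112).

43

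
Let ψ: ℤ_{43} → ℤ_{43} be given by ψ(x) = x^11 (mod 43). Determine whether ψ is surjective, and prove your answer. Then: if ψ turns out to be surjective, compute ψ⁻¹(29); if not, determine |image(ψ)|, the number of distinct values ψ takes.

19

Since 43 is prime, the nonzero elements of ℤ_{43} form a cyclic group of order 42.
As gcd(11, 42) = 1, raising to the 11th power is a bijection on this group: if x_1^11 ≡ x_2^11 then (x_1x_2^{−1})^11 = 1, and the only element of order dividing gcd(11, 42) = 1 is 1, so x_1 = x_2.
With ψ(0) = 0 this makes ψ injective on all of ℤ_{43}, hence bijective (finite equal-size domain and codomain). In particular ψ is surjective.
Since ψ is surjective, we find the preimage of 29. The inverse of x ↦ x^11 on (ℤ_{43})^× is x ↦ x^23, because 11·23 = 253 = 6·42 + 1 ≡ 1 (mod 42) and x^{42} = 1 for x ≠ 0 (Fermat). So ψ⁻¹(29) = 29^23 mod 43.
Repeated squaring mod 43: 29^1 ≡ 29, 29^2 ≡ 29² = 841 ≡ 24, 29^4 ≡ 24² = 576 ≡ 17, 29^8 ≡ 17² = 289 ≡ 31, 29^16 ≡ 31² = 961 ≡ 15. Since 23 = 16 + 4 + 2 + 1, 29^23 ≡ 15·17·24·29: 15·17 = 255 ≡ 40, then 40·24 = 960 ≡ 14, then 14·29 = 406 ≡ 19. So 29^23 ≡ 19 (mod 43).
Hence ψ⁻¹(29) = 19.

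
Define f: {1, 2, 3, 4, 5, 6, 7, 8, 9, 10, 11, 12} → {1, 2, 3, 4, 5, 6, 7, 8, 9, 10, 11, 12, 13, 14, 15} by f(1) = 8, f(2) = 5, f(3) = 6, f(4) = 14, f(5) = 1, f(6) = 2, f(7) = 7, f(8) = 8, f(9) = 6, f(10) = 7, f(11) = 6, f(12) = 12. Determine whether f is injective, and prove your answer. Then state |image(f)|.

8

f(1) = 8 = f(8) with 1 ≠ 8, so f is not injective.
The image of f is {1, 2, 5, 6, 7, 8, 12, 14}, which has 8 elements.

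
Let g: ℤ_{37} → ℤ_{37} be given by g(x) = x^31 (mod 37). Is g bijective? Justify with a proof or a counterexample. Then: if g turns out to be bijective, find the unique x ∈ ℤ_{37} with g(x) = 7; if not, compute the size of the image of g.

34

Since 37 is prime, the nonzero elements of ℤ_{37} form a cyclic group of order 36.
As gcd(31, 36) = 1, raising to the 31st power is a bijection on this group: if u^31 ≡ v^31 then (uv^{−1})^31 = 1, and the only element of order dividing gcd(31, 36) = 1 is 1, so u = v.
With g(0) = 0 this makes g injective on all of ℤ_{37}, hence bijective (finite equal-size domain and codomain). In particular g is bijective.
Since g is bijective, we find the preimage of 7. The inverse of x ↦ x^31 on (ℤ_{37})^× is x ↦ x^7, because 31·7 = 217 = 6·36 + 1 ≡ 1 (mod 36) and x^{36} = 1 for x ≠ 0 (Fermat). So g⁻¹(7) = 7^7 mod 37.
Repeated squaring mod 37: 7^1 ≡ 7, 7^2 ≡ 7² = 49 ≡ 12, 7^4 ≡ 12² = 144 ≡ 33. Since 7 = 4 + 2 + 1, 7^7 ≡ 33·12·7: 33·12 = 396 ≡ 26, then 26·7 = 182 ≡ 34. So 7^7 ≡ 34 (mod 37).
Hence g⁻¹(7) = 34.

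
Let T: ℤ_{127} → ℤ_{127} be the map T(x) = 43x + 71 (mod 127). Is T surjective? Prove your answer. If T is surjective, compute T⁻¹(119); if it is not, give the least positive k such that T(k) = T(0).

72

Since gcd(43, 127) = 1, 43 is invertible modulo 127. Euclid's algorithm: 127 = 2·43 + 41, 43 = 1·41 + 2, 41 = 20·2 + 1; back-substituting gives 1 = 65·43 − 22·127, so 43⁻¹ ≡ 65 (mod 127).
Then y ↦ 65(y − 71) is a two-sided inverse to T, so every y ∈ ℤ_{127} has a preimage.
Therefore T is surjective.
Since T is surjective, we find T⁻¹(119): we need 43x ≡ 119 − 71 ≡ 48 (mod 127). Using 43⁻¹ = 65: x ≡ 65·48 = 3120 = 24·127 + 72, so x = 72.
Check: T(72) = 43·72 + 71 = 3167 = 24·127 + 119 ≡ 119 (mod 127).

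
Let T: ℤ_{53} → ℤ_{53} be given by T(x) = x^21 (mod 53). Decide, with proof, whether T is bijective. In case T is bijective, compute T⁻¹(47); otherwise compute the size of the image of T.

15

Since 53 is prime, the nonzero elements of ℤ_{53} form a cyclic group of order 52.
As gcd(21, 52) = 1, raising to the 21st power is a bijection on this group: if a^21 ≡ b^21 then (ab^{−1})^21 = 1, and the only element of order dividing gcd(21, 52) = 1 is 1, so a = b.
With T(0) = 0 this makes T injective on all of ℤ_{53}, hence bijective (finite equal-size domain and codomain). In particular T is bijective.
Since T is bijective, we find the preimage of 47. The inverse of x ↦ x^21 on (ℤ_{53})^× is x ↦ x^5, because 21·5 = 105 = 2·52 + 1 ≡ 1 (mod 52) and x^{52} = 1 for x ≠ 0 (Fermat). So T⁻¹(47) = 47^5 mod 53.
Repeated squaring mod 53: 47^1 ≡ 47, 47^2 ≡ 47² = 2209 ≡ 36, 47^4 ≡ 36² = 1296 ≡ 24. Since 5 = 4 + 1, 47^5 ≡ 24·47: 24·47 = 1128 ≡ 15. So 47^5 ≡ 15 (mod 53).
Hence T⁻¹(47) = 15.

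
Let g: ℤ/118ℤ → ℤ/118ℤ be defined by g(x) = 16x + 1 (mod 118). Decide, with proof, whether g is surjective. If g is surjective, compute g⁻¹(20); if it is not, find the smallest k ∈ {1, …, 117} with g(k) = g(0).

Since gcd(16, 118) = 2, we have 16x ≡ 0 (mod 2) for all x, so g(x) ≡ 1 (mod 2).
But 0 ≢ 1 (mod 2), so 0 ∈ ℤ/118ℤ has no preimage. So g is not surjective.
Since g is not surjective, we find the least positive k with g(k) = g(0): this means 16k ≡ 0 (mod 118), i.e. 118 ∣ 16k. Since gcd(16, 118) = 2, dividing through by 2 this holds exactly when 59 ∣ 8k, and as gcd(8, 59) = 1, exactly when 59 ∣ k.
The smallest positive such k is 59.

59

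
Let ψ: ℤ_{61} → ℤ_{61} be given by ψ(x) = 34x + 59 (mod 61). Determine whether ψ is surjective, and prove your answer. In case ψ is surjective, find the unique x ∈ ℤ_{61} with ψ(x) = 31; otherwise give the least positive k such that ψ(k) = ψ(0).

53

Since gcd(34, 61) = 1, 34 is invertible modulo 61. Euclid's algorithm: 61 = 1·34 + 27, 34 = 1·27 + 7, 27 = 3·7 + 6, 7 = 1·6 + 1; back-substituting gives 1 = 9·34 − 5·61, so 34⁻¹ ≡ 9 (mod 61).
Then y ↦ 9(y − 59) is a two-sided inverse to ψ, so every y ∈ ℤ_{61} has a preimage.
Hence ψ is surjective.
Since ψ is surjective, we compute ψ⁻¹(31): solve 34x + 59 ≡ 31 (mod 61), i.e. 34x ≡ 33 (mod 61).
Multiplying by 34⁻¹ = 9 gives x ≡ 9·33 = 297 = 4·61 + 53 ≡ 53 (mod 61).
Check: ψ(53) = 34·53 + 59 = 1861 = 30·61 + 31 ≡ 31 (mod 61).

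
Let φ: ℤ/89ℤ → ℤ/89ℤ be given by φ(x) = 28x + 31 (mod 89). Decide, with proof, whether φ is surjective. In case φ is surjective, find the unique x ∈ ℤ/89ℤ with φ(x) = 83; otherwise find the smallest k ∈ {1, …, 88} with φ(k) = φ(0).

40

Since gcd(28, 89) = 1, 28 is invertible modulo 89. Euclid's algorithm: 89 = 3·28 + 5, 28 = 5·5 + 3, 5 = 1·3 + 2, 3 = 1·2 + 1; back-substituting gives 1 = 35·28 − 11·89, so 28⁻¹ ≡ 35 (mod 89).
For any y ∈ ℤ/89ℤ, x = 35(y − 31) mod 89 satisfies φ(x) = 28·35(y − 31) + 31 ≡ y (since 28·35 ≡ 1 mod 89). So every y has a preimage.
Hence φ is surjective.
Since φ is surjective, we find φ⁻¹(83): we need 28x ≡ 83 − 31 ≡ 52 (mod 89). Using 28⁻¹ = 35: x ≡ 35·52 = 1820 = 20·89 + 40, so x = 40.
Check: φ(40) = 28·40 + 31 = 1151 = 12·89 + 83 ≡ 83 (mod 89).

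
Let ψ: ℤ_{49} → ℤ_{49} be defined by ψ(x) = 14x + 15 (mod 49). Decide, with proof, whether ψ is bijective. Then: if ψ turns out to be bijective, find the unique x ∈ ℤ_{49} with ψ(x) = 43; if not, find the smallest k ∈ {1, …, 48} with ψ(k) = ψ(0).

We have gcd(14, 49) = 7 > 1. Taking x_1 = 0 and x_2 = 7: ψ(0) = 15 and ψ(7) = 14·7 + 15 = 113 ≡ 15 (mod 49).
So ψ(0) = ψ(7) while 0 ≠ 7, so ψ is not injective, hence not bijective.
Since ψ is not bijective, we find the least positive k with ψ(k) = ψ(0): this means 14k ≡ 0 (mod 49), i.e. 49 ∣ 14k. Since gcd(14, 49) = 7, dividing through by 7 this holds exactly when 7 ∣ 2k, and as gcd(2, 7) = 1, exactly when 7 ∣ k.
The smallest positive such k is 7.

7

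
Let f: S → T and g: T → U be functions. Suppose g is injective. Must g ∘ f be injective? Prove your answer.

not injective

No. Take S = {0, 1}, T = U = {0, 1, 2}, f(0) = f(1) = 0, and g = identity (injective).
Then (g ∘ f)(0) = (g ∘ f)(1) = 0 with 0 ≠ 1, so g ∘ f is not injective.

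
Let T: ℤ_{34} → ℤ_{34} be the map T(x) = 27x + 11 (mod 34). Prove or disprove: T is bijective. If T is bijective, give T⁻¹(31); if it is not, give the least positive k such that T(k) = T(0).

2

By definition, T is injective if T(s) = T(t) implies s = t.
Suppose T(s) = T(t) in ℤ_{34}. Then 27s + 11 ≡ 27t + 11 (mod 34), therefore 27(s − t) ≡ 0 (mod 34).
Since gcd(27, 34) = 1, 27 is invertible modulo 34, hence s − t ≡ 0 (mod 34), i.e. s = t.
We now compute 27⁻¹ mod 34 explicitly. Euclid's algorithm: 34 = 1·27 + 7, 27 = 3·7 + 6, 7 = 1·6 + 1; back-substituting gives 1 = 29·27 − 23·34, so 27⁻¹ ≡ 29 (mod 34).
Then y ↦ 29(y − 11) is a two-sided inverse to T, so every y ∈ ℤ_{34} has a preimage.
Therefore T is bijective.
Since T is bijective, we compute T⁻¹(31): solve 27x + 11 ≡ 31 (mod 34), i.e. 27x ≡ 20 (mod 34).
Multiplying by 27⁻¹ = 29 gives x ≡ 29·20 = 580 = 17·34 + 2 ≡ 2 (mod 34).
Check: T(2) = 27·2 + 11 = 65 = 1·34 + 31 ≡ 31 (mod 34).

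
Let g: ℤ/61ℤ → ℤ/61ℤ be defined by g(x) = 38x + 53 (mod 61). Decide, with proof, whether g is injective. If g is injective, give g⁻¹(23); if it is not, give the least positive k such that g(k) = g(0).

57

Suppose g(s) = g(t) in ℤ/61ℤ. Then 38s + 53 ≡ 38t + 53 (mod 61), so 38(s − t) ≡ 0 (mod 61).
Since gcd(38, 61) = 1, 38 is invertible modulo 61, therefore s − t ≡ 0 (mod 61), i.e. s = t.
Therefore g is injective.
We now compute 38⁻¹ mod 61 explicitly. Euclid's algorithm: 61 = 1·38 + 23, 38 = 1·23 + 15, 23 = 1·15 + 8, 15 = 1·8 + 7, 8 = 1·7 + 1; back-substituting gives 1 = 53·38 − 33·61, so 38⁻¹ ≡ 53 (mod 61).
Since g is injective, we compute g⁻¹(23): solve 38x + 53 ≡ 23 (mod 61), i.e. 38x ≡ 31 (mod 61).
Multiplying by 38⁻¹ = 53 gives x ≡ 53·31 = 1643 = 26·61 + 57 ≡ 57 (mod 61).
Check: g(57) = 38·57 + 53 = 2219 = 36·61 + 23 ≡ 23 (mod 61).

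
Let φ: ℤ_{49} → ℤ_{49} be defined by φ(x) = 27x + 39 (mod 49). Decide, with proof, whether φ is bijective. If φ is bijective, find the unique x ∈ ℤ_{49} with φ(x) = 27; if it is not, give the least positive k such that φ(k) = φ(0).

If φ(a) = φ(b), then 27a ≡ 27b (mod 49). Because gcd(27, 49) = 1, we may cancel 27 to get a ≡ b (mod 49).
We now compute 27⁻¹ mod 49 explicitly. Euclid's algorithm: 49 = 1·27 + 22, 27 = 1·22 + 5, 22 = 4·5 + 2, 5 = 2·2 + 1; back-substituting gives 1 = 20·27 − 11·49, so 27⁻¹ ≡ 20 (mod 49).
Then y ↦ 20(y − 39) is a two-sided inverse to φ, so every y ∈ ℤ_{49} has a preimage.
So φ is bijective.
Since φ is bijective, we find φ⁻¹(27): we need 27x ≡ 27 − 39 ≡ 37 (mod 49). Using 27⁻¹ = 20: x ≡ 20·37 = 740 = 15·49 + 5, so x = 5.
Check: φ(5) = 27·5 + 39 = 174 = 3·49 + 27 ≡ 27 (mod 49).

5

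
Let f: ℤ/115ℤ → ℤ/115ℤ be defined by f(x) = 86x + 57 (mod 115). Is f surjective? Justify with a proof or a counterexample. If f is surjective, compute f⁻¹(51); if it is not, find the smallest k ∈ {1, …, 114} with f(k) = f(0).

24

By definition, surjectivity means every element of the codomain has a preimage under f.
Since gcd(86, 115) = 1, 86 is invertible modulo 115. Euclid's algorithm: 115 = 1·86 + 29, 86 = 2·29 + 28, 29 = 1·28 + 1; back-substituting gives 1 = 111·86 − 83·115, so 86⁻¹ ≡ 111 (mod 115).
For any y ∈ ℤ/115ℤ, x = 111(y − 57) mod 115 satisfies f(x) = 86·111(y − 57) + 57 ≡ y (since 86·111 ≡ 1 mod 115). So every y has a preimage.
So f is surjective.
Since f is surjective, we compute f⁻¹(51): solve 86x + 57 ≡ 51 (mod 115), i.e. 86x ≡ 109 (mod 115).
Multiplying by 86⁻¹ = 111 gives x ≡ 111·109 = 12099 = 105·115 + 24 ≡ 24 (mod 115).
Check: f(24) = 86·24 + 57 = 2121 = 18·115 + 51 ≡ 51 (mod 115).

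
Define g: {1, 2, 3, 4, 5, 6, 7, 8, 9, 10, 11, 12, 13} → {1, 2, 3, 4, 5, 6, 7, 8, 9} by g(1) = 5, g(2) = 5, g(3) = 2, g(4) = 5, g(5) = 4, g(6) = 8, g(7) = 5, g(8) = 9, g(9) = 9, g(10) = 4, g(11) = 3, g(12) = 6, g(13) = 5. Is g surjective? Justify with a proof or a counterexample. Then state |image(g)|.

7

No element maps to 1, so g is not surjective.
The image of g is {2, 3, 4, 5, 6, 8, 9}, which has 7 elements.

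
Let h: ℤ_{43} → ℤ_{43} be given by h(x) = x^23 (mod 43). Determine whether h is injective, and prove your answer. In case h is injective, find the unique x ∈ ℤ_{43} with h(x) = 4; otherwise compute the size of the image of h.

41

Since 43 is prime, the nonzero elements of ℤ_{43} form a cyclic group of order 42.
As gcd(23, 42) = 1, raising to the 23rd power is a bijection on this group: if x_1^23 ≡ x_2^23 then (x_1x_2^{−1})^23 = 1, and the only element of order dividing gcd(23, 42) = 1 is 1, so x_1 = x_2.
With h(0) = 0 this makes h injective on all of ℤ_{43}, hence bijective (finite equal-size domain and codomain). In particular h is injective.
Since h is injective, we find the preimage of 4. The inverse of x ↦ x^23 on (ℤ_{43})^× is x ↦ x^11, because 23·11 = 253 = 6·42 + 1 ≡ 1 (mod 42) and x^{42} = 1 for x ≠ 0 (Fermat). So h⁻¹(4) = 4^11 mod 43.
Repeated squaring mod 43: 4^1 ≡ 4, 4^2 ≡ 4² = 16, 4^4 ≡ 16² = 256 ≡ 41, 4^8 ≡ 41² = 1681 ≡ 4. Since 11 = 8 + 2 + 1, 4^11 ≡ 4·16·4: 4·16 = 64 ≡ 21, then 21·4 = 84 ≡ 41. So 4^11 ≡ 41 (mod 43).
Hence h⁻¹(4) = 41.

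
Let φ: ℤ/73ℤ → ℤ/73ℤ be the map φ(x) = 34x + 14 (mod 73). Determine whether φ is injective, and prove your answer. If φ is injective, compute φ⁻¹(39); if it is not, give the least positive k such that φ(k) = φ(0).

By definition, injectivity means: for all x_1, x_2 in the domain, φ(x_1) = φ(x_2) implies x_1 = x_2.
Suppose φ(x_1) = φ(x_2) in ℤ/73ℤ. Then 34x_1 + 14 ≡ 34x_2 + 14 (mod 73), so 34(x_1 − x_2) ≡ 0 (mod 73).
Since gcd(34, 73) = 1, 34 is invertible modulo 73, therefore x_1 − x_2 ≡ 0 (mod 73), i.e. x_1 = x_2.
Therefore φ is injective.
We now compute 34⁻¹ mod 73 explicitly. Euclid's algorithm: 73 = 2·34 + 5, 34 = 6·5 + 4, 5 = 1·4 + 1; back-substituting gives 1 = 58·34 − 27·73, so 34⁻¹ ≡ 58 (mod 73).
Since φ is injective, we compute φ⁻¹(39): solve 34x + 14 ≡ 39 (mod 73), i.e. 34x ≡ 25 (mod 73).
Multiplying by 34⁻¹ = 58 gives x ≡ 58·25 = 1450 = 19·73 + 63 ≡ 63 (mod 73).
Check: φ(63) = 34·63 + 14 = 2156 = 29·73 + 39 ≡ 39 (mod 73).

63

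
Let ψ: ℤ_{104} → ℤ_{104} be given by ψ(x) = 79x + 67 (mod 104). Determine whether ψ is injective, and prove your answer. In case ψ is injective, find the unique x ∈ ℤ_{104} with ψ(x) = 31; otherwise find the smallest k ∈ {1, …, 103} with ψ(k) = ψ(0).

Recall that ψ is injective when ψ(s) = ψ(t) forces s = t.
Suppose ψ(s) = ψ(t) in ℤ_{104}. Then 79s + 67 ≡ 79t + 67 (mod 104), thus 79(s − t) ≡ 0 (mod 104).
Since gcd(79, 104) = 1, 79 is invertible modulo 104, thus s − t ≡ 0 (mod 104), i.e. s = t.
Therefore ψ is injective.
We now compute 79⁻¹ mod 104 explicitly. Euclid's algorithm: 104 = 1·79 + 25, 79 = 3·25 + 4, 25 = 6·4 + 1; back-substituting gives 1 = 79·79 − 60·104, so 79⁻¹ ≡ 79 (mod 104).
Since ψ is injective, we find ψ⁻¹(31): we need 79x ≡ 31 − 67 ≡ 68 (mod 104). Using 79⁻¹ = 79: x ≡ 79·68 = 5372 = 51·104 + 68, so x = 68.
Check: ψ(68) = 79·68 + 67 = 5439 = 52·104 + 31 ≡ 31 (mod 104).

68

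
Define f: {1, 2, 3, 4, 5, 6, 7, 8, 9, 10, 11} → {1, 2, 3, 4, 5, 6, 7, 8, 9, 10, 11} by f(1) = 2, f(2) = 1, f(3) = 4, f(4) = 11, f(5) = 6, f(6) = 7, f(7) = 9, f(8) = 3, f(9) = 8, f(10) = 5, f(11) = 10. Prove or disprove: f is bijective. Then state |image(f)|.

The values 2, 1, 4, 11, 6, 7, 9, 3, 8, 5, 10 are a permutation of {1, 2, 3, 4, 5, 6, 7, 8, 9, 10, 11}: each element appears exactly once.
So f is injective and surjective, hence bijective.
The image of f is {1, 2, 3, 4, 5, 6, 7, 8, 9, 10, 11}, which has 11 elements.

11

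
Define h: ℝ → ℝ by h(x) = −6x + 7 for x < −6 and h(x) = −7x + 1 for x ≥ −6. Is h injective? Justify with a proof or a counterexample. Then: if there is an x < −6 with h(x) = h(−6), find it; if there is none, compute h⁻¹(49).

-7

Both pieces are strictly decreasing (slopes −6 and −7), so each is injective on its own interval.
The left piece maps (−∞, −6) onto (43, ∞); the right piece maps [−6, ∞) onto (−∞, 43].
These images are disjoint, so no value is attained by both pieces. So h is injective.
Because the two images are disjoint, no x < −6 has h(x) = h(−6), so we compute h⁻¹(49): 49 lies in (43, ∞), so solve −6x + 7 = 49: x = (49 − 7)/(−6) = −7.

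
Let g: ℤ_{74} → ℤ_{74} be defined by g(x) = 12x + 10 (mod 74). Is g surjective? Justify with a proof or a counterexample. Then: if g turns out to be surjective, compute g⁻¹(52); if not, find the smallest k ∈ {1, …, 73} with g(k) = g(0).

Since gcd(12, 74) = 2, we have 12x ≡ 0 (mod 2) for all x, so g(x) ≡ 0 (mod 2).
But 1 ≢ 0 (mod 2), so 1 ∈ ℤ_{74} has no preimage. Hence g is not surjective.
Since g is not surjective, we find the least positive k with g(k) = g(0): this means 12k ≡ 0 (mod 74), i.e. 74 ∣ 12k. Since gcd(12, 74) = 2, dividing through by 2 this holds exactly when 37 ∣ 6k, and as gcd(6, 37) = 1, exactly when 37 ∣ k.
The smallest positive such k is 37.

37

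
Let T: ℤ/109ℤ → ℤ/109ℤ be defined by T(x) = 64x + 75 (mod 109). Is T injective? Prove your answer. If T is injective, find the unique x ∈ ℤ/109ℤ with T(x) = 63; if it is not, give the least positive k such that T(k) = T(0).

102

By definition, T is injective when T(x_1) = T(x_2) forces x_1 = x_2.
If T(x_1) = T(x_2), then 64x_1 ≡ 64x_2 (mod 109). Because gcd(64, 109) = 1, we may cancel 64 to get x_1 ≡ x_2 (mod 109).
Hence T is injective.
We now compute 64⁻¹ mod 109 explicitly. Euclid's algorithm: 109 = 1·64 + 45, 64 = 1·45 + 19, 45 = 2·19 + 7, 19 = 2·7 + 5, 7 = 1·5 + 2, 5 = 2·2 + 1; back-substituting gives 1 = 46·64 − 27·109, so 64⁻¹ ≡ 46 (mod 109).
Since T is injective, we compute T⁻¹(63): solve 64x + 75 ≡ 63 (mod 109), i.e. 64x ≡ 97 (mod 109).
Multiplying by 64⁻¹ = 46 gives x ≡ 46·97 = 4462 = 40·109 + 102 ≡ 102 (mod 109).
Check: T(102) = 64·102 + 75 = 6603 = 60·109 + 63 ≡ 63 (mod 109).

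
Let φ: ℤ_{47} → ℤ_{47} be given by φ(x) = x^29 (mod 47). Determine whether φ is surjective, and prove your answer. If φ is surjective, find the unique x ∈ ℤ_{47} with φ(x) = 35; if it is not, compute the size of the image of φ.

Since 47 is prime, the nonzero elements of ℤ_{47} form a cyclic group of order 46.
As gcd(29, 46) = 1, raising to the 29th power is a bijection on this group: if u^29 ≡ v^29 then (uv^{−1})^29 = 1, and the only element of order dividing gcd(29, 46) = 1 is 1, so u = v.
With φ(0) = 0 this makes φ injective on all of ℤ_{47}, hence bijective (finite equal-size domain and codomain). In particular φ is surjective.
Since φ is surjective, we find the preimage of 35. The inverse of x ↦ x^29 on (ℤ_{47})^× is x ↦ x^27, because 29·27 = 783 = 17·46 + 1 ≡ 1 (mod 46) and x^{46} = 1 for x ≠ 0 (Fermat). So φ⁻¹(35) = 35^27 mod 47.
Repeated squaring mod 47: 35^1 ≡ 35, 35^2 ≡ 35² = 1225 ≡ 3, 35^4 ≡ 3² = 9, 35^8 ≡ 9² = 81 ≡ 34, 35^16 ≡ 34² = 1156 ≡ 28. Since 27 = 16 + 8 + 2 + 1, 35^27 ≡ 28·34·3·35: 28·34 = 952 ≡ 12, then 12·3 = 36, then 36·35 = 1260 ≡ 38. So 35^27 ≡ 38 (mod 47).
Hence φ⁻¹(35) = 38.

38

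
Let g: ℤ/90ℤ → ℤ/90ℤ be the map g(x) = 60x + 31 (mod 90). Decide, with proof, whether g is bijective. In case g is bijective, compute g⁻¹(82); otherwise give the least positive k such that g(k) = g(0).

We have gcd(60, 90) = 30 > 1. Taking x_1 = 0 and x_2 = 3: g(0) = 31 and g(3) = 60·3 + 31 = 211 ≡ 31 (mod 90).
So g(0) = g(3) while 0 ≠ 3, thus g is not injective, hence not bijective.
Since g is not bijective, we find the least positive k with g(k) = g(0): this means 60k ≡ 0 (mod 90), i.e. 90 ∣ 60k. Since gcd(60, 90) = 30, dividing through by 30 this holds exactly when 3 ∣ 2k, and as gcd(2, 3) = 1, exactly when 3 ∣ k.
The smallest positive such k is 3.

3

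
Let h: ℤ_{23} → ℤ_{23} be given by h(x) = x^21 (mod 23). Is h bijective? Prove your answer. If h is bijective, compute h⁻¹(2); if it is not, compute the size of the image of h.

12

Since 23 is prime, the nonzero elements of ℤ_{23} form a cyclic group of order 22.
As gcd(21, 22) = 1, raising to the 21st power is a bijection on this group: if u^21 ≡ v^21 then (uv^{−1})^21 = 1, and the only element of order dividing gcd(21, 22) = 1 is 1, so u = v.
With h(0) = 0 this makes h injective on all of ℤ_{23}, hence bijective (finite equal-size domain and codomain). In particular h is bijective.
Since h is bijective, we find the preimage of 2. The inverse of x ↦ x^21 on (ℤ_{23})^× is x ↦ x^21, because 21·21 = 441 = 20·22 + 1 ≡ 1 (mod 22) and x^{22} = 1 for x ≠ 0 (Fermat). So h⁻¹(2) = 2^21 mod 23.
Repeated squaring mod 23: 2^1 ≡ 2, 2^2 ≡ 2² = 4, 2^4 ≡ 4² = 16, 2^8 ≡ 16² = 256 ≡ 3, 2^16 ≡ 3² = 9. Since 21 = 16 + 4 + 1, 2^21 ≡ 9·16·2: 9·16 = 144 ≡ 6, then 6·2 = 12. So 2^21 ≡ 12 (mod 23).
Hence h⁻¹(2) = 12.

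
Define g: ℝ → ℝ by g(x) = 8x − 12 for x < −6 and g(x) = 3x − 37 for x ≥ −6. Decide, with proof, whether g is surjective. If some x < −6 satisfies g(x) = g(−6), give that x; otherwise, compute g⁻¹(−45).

Both pieces are strictly increasing (slopes 8 and 3), so each is injective on its own interval.
The left piece maps (−∞, −6) onto (−∞, −60); the right piece maps [−6, ∞) onto [−55, ∞).
The union (−∞, −60) ∪ [−55, ∞) omits the interval between −60 and −55; in particular −60 has no preimage. So g is not surjective.
Because the two images are disjoint, no x < −6 has g(x) = g(−6), so we compute g⁻¹(−45): −45 lies in [−55, ∞), so solve 3x − 37 = −45: x = (−45 + 37)/3 = −8/3.

-8/3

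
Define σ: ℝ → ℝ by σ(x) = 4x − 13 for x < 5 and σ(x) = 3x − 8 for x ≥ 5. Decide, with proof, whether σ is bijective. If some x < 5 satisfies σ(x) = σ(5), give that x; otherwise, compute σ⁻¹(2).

Both pieces are strictly increasing (slopes 4 and 3), so each is injective on its own interval.
The left piece maps (−∞, 5) onto (−∞, 7); the right piece maps [5, ∞) onto [7, ∞).
Since 7 = 7, the images partition ℝ: σ is injective and surjective, hence bijective.
Because the two images are disjoint, no x < 5 has σ(x) = σ(5), so we compute σ⁻¹(2): 2 lies in (−∞, 7), so solve 4x − 13 = 2: x = (2 + 13)/4 = 15/4.

15/4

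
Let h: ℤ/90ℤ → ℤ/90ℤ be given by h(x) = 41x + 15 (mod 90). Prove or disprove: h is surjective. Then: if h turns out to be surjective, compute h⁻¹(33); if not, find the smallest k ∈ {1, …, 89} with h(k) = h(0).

18

Since gcd(41, 90) = 1, 41 is invertible modulo 90. Euclid's algorithm: 90 = 2·41 + 8, 41 = 5·8 + 1; back-substituting gives 1 = 11·41 − 5·90, so 41⁻¹ ≡ 11 (mod 90).
Then y ↦ 11(y − 15) is a two-sided inverse to h, so every y ∈ ℤ/90ℤ has a preimage.
Thus h is surjective.
Since h is surjective, we compute h⁻¹(33): solve 41x + 15 ≡ 33 (mod 90), i.e. 41x ≡ 18 (mod 90).
Multiplying by 41⁻¹ = 11 gives x ≡ 11·18 = 198 = 2·90 + 18 ≡ 18 (mod 90).
Check: h(18) = 41·18 + 15 = 753 = 8·90 + 33 ≡ 33 (mod 90).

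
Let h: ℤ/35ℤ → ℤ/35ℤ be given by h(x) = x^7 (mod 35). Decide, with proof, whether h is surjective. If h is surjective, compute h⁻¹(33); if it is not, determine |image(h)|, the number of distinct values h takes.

Computing x^7 mod 35 for each x (by repeated squaring, reducing mod 35 at every step), the values h(0), h(1), …, h(34) are: 0, 1, 23, 17, 4, 5, 6, 28, 22, 9, 10, 11, 33, 27, 14, 15, 16, 3, 32, 19, 20, 21, 8, 2, 24, 25, 26, 13, 7, 29, 30, 31, 18, 12, 34.
Every element of ℤ/35ℤ appears exactly once in this list, so h is a bijection, and in particular surjective.
Since h is surjective, we read off the preimage of 33 from the same table: h(12) = 33, so h⁻¹(33) = 12.

12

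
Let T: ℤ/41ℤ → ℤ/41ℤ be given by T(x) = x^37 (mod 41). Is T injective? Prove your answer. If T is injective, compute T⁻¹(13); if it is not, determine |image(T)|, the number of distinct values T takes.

Since 41 is prime, the nonzero elements of ℤ/41ℤ form a cyclic group of order 40.
As gcd(37, 40) = 1, raising to the 37th power is a bijection on this group: if u^37 ≡ v^37 then (uv^{−1})^37 = 1, and the only element of order dividing gcd(37, 40) = 1 is 1, so u = v.
With T(0) = 0 this makes T injective on all of ℤ/41ℤ, hence bijective (finite equal-size domain and codomain). In particular T is injective.
Since T is injective, we find the preimage of 13. The inverse of x ↦ x^37 on (ℤ/41ℤ)^× is x ↦ x^13, because 37·13 = 481 = 12·40 + 1 ≡ 1 (mod 40) and x^{40} = 1 for x ≠ 0 (Fermat). So T⁻¹(13) = 13^13 mod 41.
Repeated squaring mod 41: 13^1 ≡ 13, 13^2 ≡ 13² = 169 ≡ 5, 13^4 ≡ 5² = 25, 13^8 ≡ 25² = 625 ≡ 10. Since 13 = 8 + 4 + 1, 13^13 ≡ 10·25·13: 10·25 = 250 ≡ 4, then 4·13 = 52 ≡ 11. So 13^13 ≡ 11 (mod 41).
Hence T⁻¹(13) = 11.

11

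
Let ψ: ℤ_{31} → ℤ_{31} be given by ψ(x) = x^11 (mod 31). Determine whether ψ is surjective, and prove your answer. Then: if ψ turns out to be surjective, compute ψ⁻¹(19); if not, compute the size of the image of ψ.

10

Since 31 is prime, the nonzero elements of ℤ_{31} form a cyclic group of order 30.
As gcd(11, 30) = 1, raising to the 11th power is a bijection on this group: if s^11 ≡ t^11 then (st^{−1})^11 = 1, and the only element of order dividing gcd(11, 30) = 1 is 1, so s = t.
With ψ(0) = 0 this makes ψ injective on all of ℤ_{31}, hence bijective (finite equal-size domain and codomain). In particular ψ is surjective.
Since ψ is surjective, we find the preimage of 19. The inverse of x ↦ x^11 on (ℤ_{31})^× is x ↦ x^11, because 11·11 = 121 = 4·30 + 1 ≡ 1 (mod 30) and x^{30} = 1 for x ≠ 0 (Fermat). So ψ⁻¹(19) = 19^11 mod 31.
Repeated squaring mod 31: 19^1 ≡ 19, 19^2 ≡ 19² = 361 ≡ 20, 19^4 ≡ 20² = 400 ≡ 28, 19^8 ≡ 28² = 784 ≡ 9. Since 11 = 8 + 2 + 1, 19^11 ≡ 9·20·19: 9·20 = 180 ≡ 25, then 25·19 = 475 ≡ 10. So 19^11 ≡ 10 (mod 31).
Hence ψ⁻¹(19) = 10.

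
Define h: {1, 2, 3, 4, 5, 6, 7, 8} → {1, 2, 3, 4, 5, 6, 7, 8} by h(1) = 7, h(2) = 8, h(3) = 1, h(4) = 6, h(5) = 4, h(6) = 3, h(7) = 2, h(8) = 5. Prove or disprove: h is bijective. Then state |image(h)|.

8

The values 7, 8, 1, 6, 4, 3, 2, 5 are a permutation of {1, 2, 3, 4, 5, 6, 7, 8}: each element appears exactly once.
So h is injective and surjective, hence bijective.
The image of h is {1, 2, 3, 4, 5, 6, 7, 8}, which has 8 elements.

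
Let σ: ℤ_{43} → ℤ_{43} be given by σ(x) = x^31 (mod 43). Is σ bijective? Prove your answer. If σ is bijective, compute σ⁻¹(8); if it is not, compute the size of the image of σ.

Since 43 is prime, the nonzero elements of ℤ_{43} form a cyclic group of order 42.
As gcd(31, 42) = 1, raising to the 31st power is a bijection on this group: if x_1^31 ≡ x_2^31 then (x_1x_2^{−1})^31 = 1, and the only element of order dividing gcd(31, 42) = 1 is 1, so x_1 = x_2.
With σ(0) = 0 this makes σ injective on all of ℤ_{43}, hence bijective (finite equal-size domain and codomain). In particular σ is bijective.
Since σ is bijective, we find the preimage of 8. The inverse of x ↦ x^31 on (ℤ_{43})^× is x ↦ x^19, because 31·19 = 589 = 14·42 + 1 ≡ 1 (mod 42) and x^{42} = 1 for x ≠ 0 (Fermat). So σ⁻¹(8) = 8^19 mod 43.
Repeated squaring mod 43: 8^1 ≡ 8, 8^2 ≡ 8² = 64 ≡ 21, 8^4 ≡ 21² = 441 ≡ 11, 8^8 ≡ 11² = 121 ≡ 35, 8^16 ≡ 35² = 1225 ≡ 21. Since 19 = 16 + 2 + 1, 8^19 ≡ 21·21·8: 21·21 = 441 ≡ 11, then 11·8 = 88 ≡ 2. So 8^19 ≡ 2 (mod 43).
Hence σ⁻¹(8) = 2.

2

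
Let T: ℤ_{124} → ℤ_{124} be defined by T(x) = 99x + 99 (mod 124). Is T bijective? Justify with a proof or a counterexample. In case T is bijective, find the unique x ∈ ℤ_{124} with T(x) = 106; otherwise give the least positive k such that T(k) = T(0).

89

By definition, T is injective when T(u) = T(v) forces u = v.
If T(u) = T(v), then 99u ≡ 99v (mod 124). Because gcd(99, 124) = 1, we may cancel 99 to get u ≡ v (mod 124).
We now compute 99⁻¹ mod 124 explicitly. Euclid's algorithm: 124 = 1·99 + 25, 99 = 3·25 + 24, 25 = 1·24 + 1; back-substituting gives 1 = 119·99 − 95·124, so 99⁻¹ ≡ 119 (mod 124).
For any y ∈ ℤ_{124}, x = 119(y − 99) mod 124 satisfies T(x) = 99·119(y − 99) + 99 ≡ y (since 99·119 ≡ 1 mod 124). So every y has a preimage.
Hence T is bijective.
Since T is bijective, we find T⁻¹(106): we need 99x ≡ 106 − 99 ≡ 7 (mod 124). Using 99⁻¹ = 119: x ≡ 119·7 = 833 = 6·124 + 89, so x = 89.
Check: T(89) = 99·89 + 99 = 8910 = 71·124 + 106 ≡ 106 (mod 124).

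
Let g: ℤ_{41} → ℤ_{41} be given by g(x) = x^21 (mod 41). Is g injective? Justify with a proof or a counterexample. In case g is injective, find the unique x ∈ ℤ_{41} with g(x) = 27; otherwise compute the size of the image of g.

14

Since 41 is prime, the nonzero elements of ℤ_{41} form a cyclic group of order 40.
As gcd(21, 40) = 1, raising to the 21st power is a bijection on this group: if a^21 ≡ b^21 then (ab^{−1})^21 = 1, and the only element of order dividing gcd(21, 40) = 1 is 1, so a = b.
With g(0) = 0 this makes g injective on all of ℤ_{41}, hence bijective (finite equal-size domain and codomain). In particular g is injective.
Since g is injective, we find the preimage of 27. The inverse of x ↦ x^21 on (ℤ_{41})^× is x ↦ x^21, because 21·21 = 441 = 11·40 + 1 ≡ 1 (mod 40) and x^{40} = 1 for x ≠ 0 (Fermat). So g⁻¹(27) = 27^21 mod 41.
Repeated squaring mod 41: 27^1 ≡ 27, 27^2 ≡ 27² = 729 ≡ 32, 27^4 ≡ 32² = 1024 ≡ 40, 27^8 ≡ 40² = 1600 ≡ 1, 27^16 ≡ 1² = 1. Since 21 = 16 + 4 + 1, 27^21 ≡ 1·40·27: 1·40 = 40, then 40·27 = 1080 ≡ 14. So 27^21 ≡ 14 (mod 41).
Hence g⁻¹(27) = 14.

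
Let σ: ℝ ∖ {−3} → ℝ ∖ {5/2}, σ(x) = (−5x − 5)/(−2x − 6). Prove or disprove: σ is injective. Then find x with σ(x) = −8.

Suppose σ(x_1) = σ(x_2). Cross-multiplying: (−5x_1 − 5)(−2x_2 − 6) = (−5x_2 − 5)(−2x_1 − 6).
Expanding both sides and cancelling the symmetric terms leaves 20·(x_1 − x_2) = 0. Since 20 ≠ 0, x_1 = x_2. Hence σ is injective.
Solving σ(x) = −8: cross-multiplying gives −5x − 5 = −8(−2x − 6), which rearranges to −21x = 53, so x = −53/21.

-53/21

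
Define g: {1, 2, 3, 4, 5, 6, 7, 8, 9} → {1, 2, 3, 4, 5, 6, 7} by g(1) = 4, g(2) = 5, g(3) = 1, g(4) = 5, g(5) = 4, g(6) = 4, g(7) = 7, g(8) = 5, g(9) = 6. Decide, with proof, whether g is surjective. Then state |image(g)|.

5

No element maps to 2, so g is not surjective.
The image of g is {1, 4, 5, 6, 7}, which has 5 elements.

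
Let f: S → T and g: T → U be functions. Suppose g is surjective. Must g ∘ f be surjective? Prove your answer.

No. Take S = {1}, T = U = {1, 2, 3, 4}, f(1) = 1, and g = identity (surjective).
Then (g ∘ f)(1) = 1, and 4 ∈ U has no preimage under g ∘ f, so g ∘ f is not surjective.

not surjective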